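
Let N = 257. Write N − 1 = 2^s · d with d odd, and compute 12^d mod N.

12

257 − 1 = 256 = 2^8 · 1, so d = 1.
12^1 ≡ 12 (mod 257)
1 = 1 in binary powers of 2.
So 12^1 ≡ 12 ≡ 12 (mod 257).
Squaring chain: 12 → 144 → 176 → 136 → 249 → 64 → 241 → 256; reaches −1, so base 12 does not prove 257 composite.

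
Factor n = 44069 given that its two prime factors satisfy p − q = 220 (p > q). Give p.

Since p = q + 220, we have 44069 = q(q + 220), so q² + 220q − 44069 = 0.
Discriminant: 220² + 4·44069 = 48400 + 176276 = 224676; √224676 = 474.
q = (−220 + 474)/2 = 127, and p = q + 220 = 347.
Check: 127 · 347 = 44069.

347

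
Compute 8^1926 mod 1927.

1630

8^1 ≡ 8 (mod 1927)
8^2 ≡ 8^2 = 64 ≡ 64 (mod 1927)
8^4 ≡ 64^2 = 4096 ≡ 242 (mod 1927)
8^8 ≡ 242^2 = 58564 ≡ 754 (mod 1927)
8^16 ≡ 754^2 = 568516 ≡ 51 (mod 1927)
8^32 ≡ 51^2 = 2601 ≡ 674 (mod 1927)
8^64 ≡ 674^2 = 454276 ≡ 1431 (mod 1927)
8^128 ≡ 1431^2 = 2047761 ≡ 1287 (mod 1927)
8^256 ≡ 1287^2 = 1656369 ≡ 1076 (mod 1927)
8^512 ≡ 1076^2 = 1157776 ≡ 1576 (mod 1927)
8^1024 ≡ 1576^2 = 2483776 ≡ 1800 (mod 1927)
1926 = 1024 + 512 + 256 + 128 + 4 + 2 in binary powers of 2.
So 8^1926 ≡ 1800 · 1576 · 1076 · 1287 · 242 · 64 ≡ 1630 (mod 1927).
Since 1630 ≠ 1, base 8 is a Fermat witness: 1927 is composite.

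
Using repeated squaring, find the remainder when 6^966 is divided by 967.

1

6^1 ≡ 6 (mod 967)
6^2 ≡ 6^2 = 36 ≡ 36 (mod 967)
6^4 ≡ 36^2 = 1296 ≡ 329 (mod 967)
6^8 ≡ 329^2 = 108241 ≡ 904 (mod 967)
6^16 ≡ 904^2 = 817216 ≡ 101 (mod 967)
6^32 ≡ 101^2 = 10201 ≡ 531 (mod 967)
6^64 ≡ 531^2 = 281961 ≡ 564 (mod 967)
6^128 ≡ 564^2 = 318096 ≡ 920 (mod 967)
6^256 ≡ 920^2 = 846400 ≡ 275 (mod 967)
6^512 ≡ 275^2 = 75625 ≡ 199 (mod 967)
966 = 512 + 256 + 128 + 64 + 4 + 2 in binary powers of 2.
So 6^966 ≡ 199 · 275 · 920 · 564 · 329 · 36 ≡ 1 (mod 967).
Since the result is 1, base 6 gives no evidence that 967 is composite.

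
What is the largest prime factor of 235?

235 = 5 · 47
47 is prime.
So 235 = 5 · 47; the largest prime factor is 47.

47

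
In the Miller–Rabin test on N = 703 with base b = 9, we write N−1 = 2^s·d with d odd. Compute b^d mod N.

1

703 − 1 = 702 = 2^1 · 351, so d = 351.
9^1 ≡ 9 (mod 703)
9^2 ≡ 9^2 = 81 ≡ 81 (mod 703)
9^4 ≡ 81^2 = 6561 ≡ 234 (mod 703)
9^8 ≡ 234^2 = 54756 ≡ 625 (mod 703)
9^16 ≡ 625^2 = 390625 ≡ 460 (mod 703)
9^32 ≡ 460^2 = 211600 ≡ 700 (mod 703)
9^64 ≡ 700^2 = 490000 ≡ 9 (mod 703)
9^128 ≡ 9^2 = 81 ≡ 81 (mod 703)
9^256 ≡ 81^2 = 6561 ≡ 234 (mod 703)
351 = 256 + 64 + 16 + 8 + 4 + 2 + 1 in binary powers of 2.
So 9^351 ≡ 234 · 9 · 460 · 625 · 234 · 81 · 9 ≡ 1 (mod 703).
Since 9^d ≡ 1 (mod 703), base 9 does not prove 703 composite.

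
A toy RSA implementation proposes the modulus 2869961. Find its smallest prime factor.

2869961 is odd.
Digit sum 41, not divisible by 3.
Ends in 1: not divisible by 5.
7: 2869961 = 7·409994 + 3
11: 2869961 = 11·260905 + 6
13: 2869961 = 13·220766 + 3
17: 2869961 = 17·168821 + 4
19: 2869961 = 19·151050 + 11
23: 2869961 = 23·124780 + 21
29: 2869961 = 29·98964 + 5
31: 2869961 = 31·92579 + 12
37: 2869961 = 37·77566 + 19
41: 2869961 = 41·69999 + 2
43: 2869961 = 43·66743 + 12
47: 2869961 = 47·61063

47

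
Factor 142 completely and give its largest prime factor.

71

142 = 2 · 71
71 is prime.
So 142 = 2 · 71; the largest prime factor is 71.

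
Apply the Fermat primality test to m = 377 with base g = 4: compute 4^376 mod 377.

165

4^1 ≡ 4 (mod 377)
4^2 ≡ 4^2 = 16 ≡ 16 (mod 377)
4^4 ≡ 16^2 = 256 ≡ 256 (mod 377)
4^8 ≡ 256^2 = 65536 ≡ 315 (mod 377)
4^16 ≡ 315^2 = 99225 ≡ 74 (mod 377)
4^32 ≡ 74^2 = 5476 ≡ 198 (mod 377)
4^64 ≡ 198^2 = 39204 ≡ 373 (mod 377)
4^128 ≡ 373^2 = 139129 ≡ 16 (mod 377)
4^256 ≡ 16^2 = 256 ≡ 256 (mod 377)
376 = 256 + 64 + 32 + 16 + 8 in binary powers of 2.
So 4^376 ≡ 256 · 373 · 198 · 74 · 315 ≡ 165 (mod 377).
Since 165 ≠ 1, base 4 is a Fermat witness: 377 is composite.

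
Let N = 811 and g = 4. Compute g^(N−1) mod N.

4^1 ≡ 4 (mod 811)
4^2 ≡ 4^2 = 16 ≡ 16 (mod 811)
4^4 ≡ 16^2 = 256 ≡ 256 (mod 811)
4^8 ≡ 256^2 = 65536 ≡ 656 (mod 811)
4^16 ≡ 656^2 = 430336 ≡ 506 (mod 811)
4^32 ≡ 506^2 = 256036 ≡ 571 (mod 811)
4^64 ≡ 571^2 = 326041 ≡ 19 (mod 811)
4^128 ≡ 19^2 = 361 ≡ 361 (mod 811)
4^256 ≡ 361^2 = 130321 ≡ 561 (mod 811)
4^512 ≡ 561^2 = 314721 ≡ 53 (mod 811)
810 = 512 + 256 + 32 + 8 + 2 in binary powers of 2.
So 4^810 ≡ 53 · 561 · 571 · 656 · 16 ≡ 1 (mod 811).
Since the result is 1, base 4 gives no evidence that 811 is composite.

1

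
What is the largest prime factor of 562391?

562391 = 71 · 7921
7921 = 89 · 89
89 = 89 · 1
So 562391 = 71 · 89^2; the largest prime factor is 89.

89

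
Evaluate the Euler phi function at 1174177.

Factor: 1174177 = 79 · 89 · 167.
φ(1174177) = (79−1) · (89−1) · (167−1) = 78 · 88 · 166 = 1139424.

1139424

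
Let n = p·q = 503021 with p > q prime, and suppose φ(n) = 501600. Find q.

661

φ(n) = (p−1)(q−1) = n − (p+q) + 1, so p + q = 503021 − 501600 + 1 = 1422.
p and q are the roots of t² − 1422t + 503021 = 0.
Discriminant: 1422² − 4·503021 = 2022084 − 2012084 = 10000; √10000 = 100.
q = (1422 − 100)/2 = 661, p = (1422 + 100)/2 = 761.
Check: 661 · 761 = 503021.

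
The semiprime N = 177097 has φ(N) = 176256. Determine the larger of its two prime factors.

φ(n) = (p−1)(q−1) = n − (p+q) + 1, so p + q = 177097 − 176256 + 1 = 842.
p and q are the roots of t² − 842t + 177097 = 0.
Discriminant: 842² − 4·177097 = 708964 − 708388 = 576; √576 = 24.
q = (842 − 24)/2 = 409, p = (842 + 24)/2 = 433.
Check: 409 · 433 = 177097.

433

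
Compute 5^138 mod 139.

1

5^1 ≡ 5 (mod 139)
5^2 ≡ 5^2 = 25 ≡ 25 (mod 139)
5^4 ≡ 25^2 = 625 ≡ 69 (mod 139)
5^8 ≡ 69^2 = 4761 ≡ 35 (mod 139)
5^16 ≡ 35^2 = 1225 ≡ 113 (mod 139)
5^32 ≡ 113^2 = 12769 ≡ 120 (mod 139)
5^64 ≡ 120^2 = 14400 ≡ 83 (mod 139)
5^128 ≡ 83^2 = 6889 ≡ 78 (mod 139)
138 = 128 + 8 + 2 in binary powers of 2.
So 5^138 ≡ 78 · 35 · 25 ≡ 1 (mod 139).
Since the result is 1, base 5 gives no evidence that 139 is composite.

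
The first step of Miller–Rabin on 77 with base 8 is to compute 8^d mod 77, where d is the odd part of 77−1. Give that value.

77 − 1 = 76 = 2^2 · 19, so d = 19.
8^1 ≡ 8 (mod 77)
8^2 ≡ 8^2 = 64 ≡ 64 (mod 77)
8^4 ≡ 64^2 = 4096 ≡ 15 (mod 77)
8^8 ≡ 15^2 = 225 ≡ 71 (mod 77)
8^16 ≡ 71^2 = 5041 ≡ 36 (mod 77)
19 = 16 + 2 + 1 in binary powers of 2.
So 8^19 ≡ 36 · 64 · 8 ≡ 29 (mod 77).
Squaring chain: 29 → 71; never reaches −1, so base 8 is a Miller–Rabin witness that 77 is composite.

29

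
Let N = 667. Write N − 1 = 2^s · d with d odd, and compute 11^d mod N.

667 − 1 = 666 = 2^1 · 333, so d = 333.
11^1 ≡ 11 (mod 667)
11^2 ≡ 11^2 = 121 ≡ 121 (mod 667)
11^4 ≡ 121^2 = 14641 ≡ 634 (mod 667)
11^8 ≡ 634^2 = 401956 ≡ 422 (mod 667)
11^16 ≡ 422^2 = 178084 ≡ 662 (mod 667)
11^32 ≡ 662^2 = 438244 ≡ 25 (mod 667)
11^64 ≡ 25^2 = 625 ≡ 625 (mod 667)
11^128 ≡ 625^2 = 390625 ≡ 430 (mod 667)
11^256 ≡ 430^2 = 184900 ≡ 141 (mod 667)
333 = 256 + 64 + 8 + 4 + 1 in binary powers of 2.
So 11^333 ≡ 141 · 625 · 422 · 634 · 11 ≡ 135 (mod 667).
Squaring chain: 135; never reaches −1, so base 11 is a Miller–Rabin witness that 667 is composite.

135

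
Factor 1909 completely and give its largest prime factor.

1909 = 23 · 83
83 is prime.
So 1909 = 23 · 83; the largest prime factor is 83.

83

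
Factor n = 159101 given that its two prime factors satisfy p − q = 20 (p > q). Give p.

409

Since p = q + 20, we have 159101 = q(q + 20), so q² + 20q − 159101 = 0.
Discriminant: 20² + 4·159101 = 400 + 636404 = 636804; √636804 = 798.
q = (−20 + 798)/2 = 389, and p = q + 20 = 409.
Check: 389 · 409 = 159101.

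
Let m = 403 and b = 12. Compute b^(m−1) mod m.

12^1 ≡ 12 (mod 403)
12^2 ≡ 12^2 = 144 ≡ 144 (mod 403)
12^4 ≡ 144^2 = 20736 ≡ 183 (mod 403)
12^8 ≡ 183^2 = 33489 ≡ 40 (mod 403)
12^16 ≡ 40^2 = 1600 ≡ 391 (mod 403)
12^32 ≡ 391^2 = 152881 ≡ 144 (mod 403)
12^64 ≡ 144^2 = 20736 ≡ 183 (mod 403)
12^128 ≡ 183^2 = 33489 ≡ 40 (mod 403)
12^256 ≡ 40^2 = 1600 ≡ 391 (mod 403)
402 = 256 + 128 + 16 + 2 in binary powers of 2.
So 12^402 ≡ 391 · 40 · 391 · 144 ≡ 66 (mod 403).
Since 66 ≠ 1, base 12 is a Fermat witness: 403 is composite.

66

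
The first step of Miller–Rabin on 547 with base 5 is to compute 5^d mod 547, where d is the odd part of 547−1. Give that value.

546

547 − 1 = 546 = 2^1 · 273, so d = 273.
5^1 ≡ 5 (mod 547)
5^2 ≡ 5^2 = 25 ≡ 25 (mod 547)
5^4 ≡ 25^2 = 625 ≡ 78 (mod 547)
5^8 ≡ 78^2 = 6084 ≡ 67 (mod 547)
5^16 ≡ 67^2 = 4489 ≡ 113 (mod 547)
5^32 ≡ 113^2 = 12769 ≡ 188 (mod 547)
5^64 ≡ 188^2 = 35344 ≡ 336 (mod 547)
5^128 ≡ 336^2 = 112896 ≡ 214 (mod 547)
5^256 ≡ 214^2 = 45796 ≡ 395 (mod 547)
273 = 256 + 16 + 1 in binary powers of 2.
So 5^273 ≡ 395 · 113 · 5 ≡ 546 (mod 547).
Since 5^d ≡ 546 (mod 547), base 5 does not prove 547 composite.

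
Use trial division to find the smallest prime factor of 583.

583 is odd.
Digit sum 16, not divisible by 3.
Ends in 3: not divisible by 5.
7: 583 = 7·83 + 2
11: 583 = 11·53

11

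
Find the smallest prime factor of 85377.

3

85377 is odd.
Digit sum 30, divisible by 3.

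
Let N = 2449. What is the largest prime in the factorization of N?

2449 = 31 · 79
79 is prime.
So 2449 = 31 · 79; the largest prime factor is 79.

79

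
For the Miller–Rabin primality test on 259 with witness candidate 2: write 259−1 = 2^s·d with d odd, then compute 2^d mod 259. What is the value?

29

259 − 1 = 258 = 2^1 · 129, so d = 129.
2^1 ≡ 2 (mod 259)
2^2 ≡ 2^2 = 4 ≡ 4 (mod 259)
2^4 ≡ 4^2 = 16 ≡ 16 (mod 259)
2^8 ≡ 16^2 = 256 ≡ 256 (mod 259)
2^16 ≡ 256^2 = 65536 ≡ 9 (mod 259)
2^32 ≡ 9^2 = 81 ≡ 81 (mod 259)
2^64 ≡ 81^2 = 6561 ≡ 86 (mod 259)
2^128 ≡ 86^2 = 7396 ≡ 144 (mod 259)
129 = 128 + 1 in binary powers of 2.
So 2^129 ≡ 144 · 2 ≡ 29 (mod 259).
Squaring chain: 29; never reaches −1, so base 2 is a Miller–Rabin witness that 259 is composite.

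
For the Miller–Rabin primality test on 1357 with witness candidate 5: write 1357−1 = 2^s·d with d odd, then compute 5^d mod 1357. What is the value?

1357 − 1 = 1356 = 2^2 · 339, so d = 339.
5^1 ≡ 5 (mod 1357)
5^2 ≡ 5^2 = 25 ≡ 25 (mod 1357)
5^4 ≡ 25^2 = 625 ≡ 625 (mod 1357)
5^8 ≡ 625^2 = 390625 ≡ 1166 (mod 1357)
5^16 ≡ 1166^2 = 1359556 ≡ 1199 (mod 1357)
5^32 ≡ 1199^2 = 1437601 ≡ 538 (mod 1357)
5^64 ≡ 538^2 = 289444 ≡ 403 (mod 1357)
5^128 ≡ 403^2 = 162409 ≡ 926 (mod 1357)
5^256 ≡ 926^2 = 857476 ≡ 1209 (mod 1357)
339 = 256 + 64 + 16 + 2 + 1 in binary powers of 2.
So 5^339 ≡ 1209 · 403 · 1199 · 25 · 5 ≡ 724 (mod 1357).
Squaring chain: 724 → 374; never reaches −1, so base 5 is a Miller–Rabin witness that 1357 is composite.

724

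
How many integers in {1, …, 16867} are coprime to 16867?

16600

Factor: 16867 = 101 · 167.
φ(16867) = (101−1) · (167−1) = 100 · 166 = 16600.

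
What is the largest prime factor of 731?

43

731 = 17 · 43
43 is prime.
So 731 = 17 · 43; the largest prime factor is 43.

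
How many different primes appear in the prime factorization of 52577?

3

52577 = 7^2 · 1073
1073 = 29 · 37
52577 = 7^2 · 29 · 37, which has 3 distinct prime factors.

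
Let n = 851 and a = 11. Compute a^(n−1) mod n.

26

11^1 ≡ 11 (mod 851)
11^2 ≡ 11^2 = 121 ≡ 121 (mod 851)
11^4 ≡ 121^2 = 14641 ≡ 174 (mod 851)
11^8 ≡ 174^2 = 30276 ≡ 491 (mod 851)
11^16 ≡ 491^2 = 241081 ≡ 248 (mod 851)
11^32 ≡ 248^2 = 61504 ≡ 232 (mod 851)
11^64 ≡ 232^2 = 53824 ≡ 211 (mod 851)
11^128 ≡ 211^2 = 44521 ≡ 269 (mod 851)
11^256 ≡ 269^2 = 72361 ≡ 26 (mod 851)
11^512 ≡ 26^2 = 676 ≡ 676 (mod 851)
850 = 512 + 256 + 64 + 16 + 2 in binary powers of 2.
So 11^850 ≡ 676 · 26 · 211 · 248 · 121 ≡ 26 (mod 851).
Since 26 ≠ 1, base 11 is a Fermat witness: 851 is composite.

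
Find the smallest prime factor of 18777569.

61

18777569 is odd.
Digit sum 50, not divisible by 3.
Ends in 9: not divisible by 5.
7: 18777569 = 7·2682509 + 6
11: 18777569 = 11·1707051 + 8
13: 18777569 = 13·1444428 + 5
17: 18777569 = 17·1104562 + 15
19: 18777569 = 19·988293 + 2
23: 18777569 = 23·816416 + 1
29: 18777569 = 29·647502 + 11
31: 18777569 = 31·605728 + 1
37: 18777569 = 37·507501 + 32
41: 18777569 = 41·457989 + 20
43: 18777569 = 43·436687 + 28
47: 18777569 = 47·399522 + 35
53: 18777569 = 53·354293 + 40
59: 18777569 = 59·318263 + 52
61: 18777569 = 61·307829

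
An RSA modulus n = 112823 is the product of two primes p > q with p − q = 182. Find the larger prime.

Since p = q + 182, we have 112823 = q(q + 182), so q² + 182q − 112823 = 0.
Discriminant: 182² + 4·112823 = 33124 + 451292 = 484416; √484416 = 696.
q = (−182 + 696)/2 = 257, and p = q + 182 = 439.
Check: 257 · 439 = 112823.

439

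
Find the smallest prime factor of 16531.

61

16531 is odd.
Digit sum 16, not divisible by 3.
Ends in 1: not divisible by 5.
7: 16531 = 7·2361 + 4
11: 16531 = 11·1502 + 9
13: 16531 = 13·1271 + 8
17: 16531 = 17·972 + 7
19: 16531 = 19·870 + 1
23: 16531 = 23·718 + 17
29: 16531 = 29·570 + 1
31: 16531 = 31·533 + 8
37: 16531 = 37·446 + 29
41: 16531 = 41·403 + 8
43: 16531 = 43·384 + 19
47: 16531 = 47·351 + 34
53: 16531 = 53·311 + 48
59: 16531 = 59·280 + 11
61: 16531 = 61·271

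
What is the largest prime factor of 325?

325 = 5 · 65
65 = 5 · 13
13 is prime.
So 325 = 5^2 · 13; the largest prime factor is 13.

13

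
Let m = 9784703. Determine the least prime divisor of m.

9784703 is odd.
Digit sum 38, not divisible by 3.
Ends in 3: not divisible by 5.
7: 9784703 = 7·1397814 + 5
11: 9784703 = 11·889518 + 5
13: 9784703 = 13·752669 + 6
17: 9784703 = 17·575570 + 13
19: 9784703 = 19·514984 + 7
23: 9784703 = 23·425421 + 20
29: 9784703 = 29·337403 + 16
31: 9784703 = 31·315635 + 18
37: 9784703 = 37·264451 + 16
41: 9784703 = 41·238651 + 12
43: 9784703 = 43·227551 + 10
47: 9784703 = 47·208185 + 8
53: 9784703 = 53·184617 + 2
59: 9784703 = 59·165842 + 25
61: 9784703 = 61·160404 + 59
67: 9784703 = 67·146040 + 23
71: 9784703 = 71·137812 + 51
73: 9784703 = 73·134037 + 2
79: 9784703 = 79·123857

79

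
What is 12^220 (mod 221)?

157

12^1 ≡ 12 (mod 221)
12^2 ≡ 12^2 = 144 ≡ 144 (mod 221)
12^4 ≡ 144^2 = 20736 ≡ 183 (mod 221)
12^8 ≡ 183^2 = 33489 ≡ 118 (mod 221)
12^16 ≡ 118^2 = 13924 ≡ 1 (mod 221)
12^32 ≡ 1^2 = 1 ≡ 1 (mod 221)
12^64 ≡ 1^2 = 1 ≡ 1 (mod 221)
12^128 ≡ 1^2 = 1 ≡ 1 (mod 221)
220 = 128 + 64 + 16 + 8 + 4 in binary powers of 2.
So 12^220 ≡ 1 · 1 · 1 · 118 · 183 ≡ 157 (mod 221).
Since 157 ≠ 1, base 12 is a Fermat witness: 221 is composite.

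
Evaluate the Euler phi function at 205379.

Factor: 205379 = 59^3.
φ(205379) = 59^2·(59−1) = 201898.

201898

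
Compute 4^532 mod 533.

139

4^1 ≡ 4 (mod 533)
4^2 ≡ 4^2 = 16 ≡ 16 (mod 533)
4^4 ≡ 16^2 = 256 ≡ 256 (mod 533)
4^8 ≡ 256^2 = 65536 ≡ 510 (mod 533)
4^16 ≡ 510^2 = 260100 ≡ 529 (mod 533)
4^32 ≡ 529^2 = 279841 ≡ 16 (mod 533)
4^64 ≡ 16^2 = 256 ≡ 256 (mod 533)
4^128 ≡ 256^2 = 65536 ≡ 510 (mod 533)
4^256 ≡ 510^2 = 260100 ≡ 529 (mod 533)
4^512 ≡ 529^2 = 279841 ≡ 16 (mod 533)
532 = 512 + 16 + 4 in binary powers of 2.
So 4^532 ≡ 16 · 529 · 256 ≡ 139 (mod 533).
Since 139 ≠ 1, base 4 is a Fermat witness: 533 is composite.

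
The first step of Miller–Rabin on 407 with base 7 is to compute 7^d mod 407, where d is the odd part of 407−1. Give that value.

407 − 1 = 406 = 2^1 · 203, so d = 203.
7^1 ≡ 7 (mod 407)
7^2 ≡ 7^2 = 49 ≡ 49 (mod 407)
7^4 ≡ 49^2 = 2401 ≡ 366 (mod 407)
7^8 ≡ 366^2 = 133956 ≡ 53 (mod 407)
7^16 ≡ 53^2 = 2809 ≡ 367 (mod 407)
7^32 ≡ 367^2 = 134689 ≡ 379 (mod 407)
7^64 ≡ 379^2 = 143641 ≡ 377 (mod 407)
7^128 ≡ 377^2 = 142129 ≡ 86 (mod 407)
203 = 128 + 64 + 8 + 2 + 1 in binary powers of 2.
So 7^203 ≡ 86 · 377 · 53 · 49 · 7 ≡ 46 (mod 407).
Squaring chain: 46; never reaches −1, so base 7 is a Miller–Rabin witness that 407 is composite.

46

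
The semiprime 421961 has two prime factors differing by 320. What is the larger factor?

829

Since p = q + 320, we have 421961 = q(q + 320), so q² + 320q − 421961 = 0.
Discriminant: 320² + 4·421961 = 102400 + 1687844 = 1790244; √1790244 = 1338.
q = (−320 + 1338)/2 = 509, and p = q + 320 = 829.
Check: 509 · 829 = 421961.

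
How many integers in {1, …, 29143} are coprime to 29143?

Factor: 29143 = 151 · 193.
φ(29143) = (151−1) · (193−1) = 150 · 192 = 28800.

28800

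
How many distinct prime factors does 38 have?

2

38 = 2 · 19
38 = 2 · 19, which has 2 distinct prime factors.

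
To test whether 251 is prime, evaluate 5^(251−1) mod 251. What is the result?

5^1 ≡ 5 (mod 251)
5^2 ≡ 5^2 = 25 ≡ 25 (mod 251)
5^4 ≡ 25^2 = 625 ≡ 123 (mod 251)
5^8 ≡ 123^2 = 15129 ≡ 69 (mod 251)
5^16 ≡ 69^2 = 4761 ≡ 243 (mod 251)
5^32 ≡ 243^2 = 59049 ≡ 64 (mod 251)
5^64 ≡ 64^2 = 4096 ≡ 80 (mod 251)
5^128 ≡ 80^2 = 6400 ≡ 125 (mod 251)
250 = 128 + 64 + 32 + 16 + 8 + 2 in binary powers of 2.
So 5^250 ≡ 125 · 80 · 64 · 243 · 69 · 25 ≡ 1 (mod 251).
Since the result is 1, base 5 gives no evidence that 251 is composite.

1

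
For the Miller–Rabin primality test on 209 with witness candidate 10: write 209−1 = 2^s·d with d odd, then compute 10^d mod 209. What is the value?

209 − 1 = 208 = 2^4 · 13, so d = 13.
10^1 ≡ 10 (mod 209)
10^2 ≡ 10^2 = 100 ≡ 100 (mod 209)
10^4 ≡ 100^2 = 10000 ≡ 177 (mod 209)
10^8 ≡ 177^2 = 31329 ≡ 188 (mod 209)
13 = 8 + 4 + 1 in binary powers of 2.
So 10^13 ≡ 188 · 177 · 10 ≡ 32 (mod 209).
Squaring chain: 32 → 188 → 23 → 111; never reaches −1, so base 10 is a Miller–Rabin witness that 209 is composite.

32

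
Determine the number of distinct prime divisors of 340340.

6

340340 = 2^2 · 85085
85085 = 5 · 17017
17017 = 7 · 2431
2431 = 11 · 221
221 = 13 · 17
340340 = 2^2 · 5 · 7 · 11 · 13 · 17, which has 6 distinct prime factors.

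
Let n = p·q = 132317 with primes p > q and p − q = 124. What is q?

Since p = q + 124, we have 132317 = q(q + 124), so q² + 124q − 132317 = 0.
Discriminant: 124² + 4·132317 = 15376 + 529268 = 544644; √544644 = 738.
q = (−124 + 738)/2 = 307, and p = q + 124 = 431.
Check: 307 · 431 = 132317.

307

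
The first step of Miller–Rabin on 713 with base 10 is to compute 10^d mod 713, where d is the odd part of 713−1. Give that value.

713 − 1 = 712 = 2^3 · 89, so d = 89.
10^1 ≡ 10 (mod 713)
10^2 ≡ 10^2 = 100 ≡ 100 (mod 713)
10^4 ≡ 100^2 = 10000 ≡ 18 (mod 713)
10^8 ≡ 18^2 = 324 ≡ 324 (mod 713)
10^16 ≡ 324^2 = 104976 ≡ 165 (mod 713)
10^32 ≡ 165^2 = 27225 ≡ 131 (mod 713)
10^64 ≡ 131^2 = 17161 ≡ 49 (mod 713)
89 = 64 + 16 + 8 + 1 in binary powers of 2.
So 10^89 ≡ 49 · 165 · 324 · 10 ≡ 493 (mod 713).
Squaring chain: 493 → 629 → 639; never reaches −1, so base 10 is a Miller–Rabin witness that 713 is composite.

493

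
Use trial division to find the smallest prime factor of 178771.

19

178771 is odd.
Digit sum 31, not divisible by 3.
Ends in 1: not divisible by 5.
7: 178771 = 7·25538 + 5
11: 178771 = 11·16251 + 10
13: 178771 = 13·13751 + 8
17: 178771 = 17·10515 + 16
19: 178771 = 19·9409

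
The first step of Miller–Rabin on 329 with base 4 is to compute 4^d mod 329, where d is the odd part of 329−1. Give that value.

329 − 1 = 328 = 2^3 · 41, so d = 41.
4^1 ≡ 4 (mod 329)
4^2 ≡ 4^2 = 16 ≡ 16 (mod 329)
4^4 ≡ 16^2 = 256 ≡ 256 (mod 329)
4^8 ≡ 256^2 = 65536 ≡ 65 (mod 329)
4^16 ≡ 65^2 = 4225 ≡ 277 (mod 329)
4^32 ≡ 277^2 = 76729 ≡ 72 (mod 329)
41 = 32 + 8 + 1 in binary powers of 2.
So 4^41 ≡ 72 · 65 · 4 ≡ 296 (mod 329).
Squaring chain: 296 → 102 → 205; never reaches −1, so base 4 is a Miller–Rabin witness that 329 is composite.

296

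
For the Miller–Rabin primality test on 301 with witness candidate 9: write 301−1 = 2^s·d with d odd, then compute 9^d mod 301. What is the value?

301 − 1 = 300 = 2^2 · 75, so d = 75.
9^1 ≡ 9 (mod 301)
9^2 ≡ 9^2 = 81 ≡ 81 (mod 301)
9^4 ≡ 81^2 = 6561 ≡ 240 (mod 301)
9^8 ≡ 240^2 = 57600 ≡ 109 (mod 301)
9^16 ≡ 109^2 = 11881 ≡ 142 (mod 301)
9^32 ≡ 142^2 = 20164 ≡ 298 (mod 301)
9^64 ≡ 298^2 = 88804 ≡ 9 (mod 301)
75 = 64 + 8 + 2 + 1 in binary powers of 2.
So 9^75 ≡ 9 · 109 · 81 · 9 ≡ 274 (mod 301).
Squaring chain: 274 → 127; never reaches −1, so base 9 is a Miller–Rabin witness that 301 is composite.

274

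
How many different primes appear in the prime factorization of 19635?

19635 = 3 · 6545
6545 = 5 · 1309
1309 = 7 · 187
187 = 11 · 17
19635 = 3 · 5 · 7 · 11 · 17, which has 5 distinct prime factors.

5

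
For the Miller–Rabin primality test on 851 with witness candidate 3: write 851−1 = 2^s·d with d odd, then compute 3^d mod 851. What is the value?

851 − 1 = 850 = 2^1 · 425, so d = 425.
3^1 ≡ 3 (mod 851)
3^2 ≡ 3^2 = 9 ≡ 9 (mod 851)
3^4 ≡ 9^2 = 81 ≡ 81 (mod 851)
3^8 ≡ 81^2 = 6561 ≡ 604 (mod 851)
3^16 ≡ 604^2 = 364816 ≡ 588 (mod 851)
3^32 ≡ 588^2 = 345744 ≡ 238 (mod 851)
3^64 ≡ 238^2 = 56644 ≡ 478 (mod 851)
3^128 ≡ 478^2 = 228484 ≡ 416 (mod 851)
3^256 ≡ 416^2 = 173056 ≡ 303 (mod 851)
425 = 256 + 128 + 32 + 8 + 1 in binary powers of 2.
So 3^425 ≡ 303 · 416 · 238 · 604 · 3 ≡ 324 (mod 851).
Squaring chain: 324; never reaches −1, so base 3 is a Miller–Rabin witness that 851 is composite.

324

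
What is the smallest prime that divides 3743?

19

3743 is odd.
Digit sum 17, not divisible by 3.
Ends in 3: not divisible by 5.
7: 3743 = 7·534 + 5
11: 3743 = 11·340 + 3
13: 3743 = 13·287 + 12
17: 3743 = 17·220 + 3
19: 3743 = 19·197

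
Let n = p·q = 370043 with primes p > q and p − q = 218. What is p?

727

Since p = q + 218, we have 370043 = q(q + 218), so q² + 218q − 370043 = 0.
Discriminant: 218² + 4·370043 = 47524 + 1480172 = 1527696; √1527696 = 1236.
q = (−218 + 1236)/2 = 509, and p = q + 218 = 727.
Check: 509 · 727 = 370043.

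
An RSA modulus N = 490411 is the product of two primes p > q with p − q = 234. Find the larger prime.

827

Since p = q + 234, we have 490411 = q(q + 234), so q² + 234q − 490411 = 0.
Discriminant: 234² + 4·490411 = 54756 + 1961644 = 2016400; √2016400 = 1420.
q = (−234 + 1420)/2 = 593, and p = q + 234 = 827.
Check: 593 · 827 = 490411.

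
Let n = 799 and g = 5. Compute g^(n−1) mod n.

440

5^1 ≡ 5 (mod 799)
5^2 ≡ 5^2 = 25 ≡ 25 (mod 799)
5^4 ≡ 25^2 = 625 ≡ 625 (mod 799)
5^8 ≡ 625^2 = 390625 ≡ 713 (mod 799)
5^16 ≡ 713^2 = 508369 ≡ 205 (mod 799)
5^32 ≡ 205^2 = 42025 ≡ 477 (mod 799)
5^64 ≡ 477^2 = 227529 ≡ 613 (mod 799)
5^128 ≡ 613^2 = 375769 ≡ 239 (mod 799)
5^256 ≡ 239^2 = 57121 ≡ 392 (mod 799)
5^512 ≡ 392^2 = 153664 ≡ 256 (mod 799)
798 = 512 + 256 + 16 + 8 + 4 + 2 in binary powers of 2.
So 5^798 ≡ 256 · 392 · 205 · 713 · 625 · 25 ≡ 440 (mod 799).
Since 440 ≠ 1, base 5 is a Fermat witness: 799 is composite.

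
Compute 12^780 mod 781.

12^1 ≡ 12 (mod 781)
12^2 ≡ 12^2 = 144 ≡ 144 (mod 781)
12^4 ≡ 144^2 = 20736 ≡ 430 (mod 781)
12^8 ≡ 430^2 = 184900 ≡ 584 (mod 781)
12^16 ≡ 584^2 = 341056 ≡ 540 (mod 781)
12^32 ≡ 540^2 = 291600 ≡ 287 (mod 781)
12^64 ≡ 287^2 = 82369 ≡ 364 (mod 781)
12^128 ≡ 364^2 = 132496 ≡ 507 (mod 781)
12^256 ≡ 507^2 = 257049 ≡ 100 (mod 781)
12^512 ≡ 100^2 = 10000 ≡ 628 (mod 781)
780 = 512 + 256 + 8 + 4 in binary powers of 2.
So 12^780 ≡ 628 · 100 · 584 · 430 ≡ 529 (mod 781).
Since 529 ≠ 1, base 12 is a Fermat witness: 781 is composite.

529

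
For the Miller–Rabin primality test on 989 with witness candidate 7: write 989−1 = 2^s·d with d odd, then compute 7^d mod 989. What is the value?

523

989 − 1 = 988 = 2^2 · 247, so d = 247.
7^1 ≡ 7 (mod 989)
7^2 ≡ 7^2 = 49 ≡ 49 (mod 989)
7^4 ≡ 49^2 = 2401 ≡ 423 (mod 989)
7^8 ≡ 423^2 = 178929 ≡ 909 (mod 989)
7^16 ≡ 909^2 = 826281 ≡ 466 (mod 989)
7^32 ≡ 466^2 = 217156 ≡ 565 (mod 989)
7^64 ≡ 565^2 = 319225 ≡ 767 (mod 989)
7^128 ≡ 767^2 = 588289 ≡ 823 (mod 989)
247 = 128 + 64 + 32 + 16 + 4 + 2 + 1 in binary powers of 2.
So 7^247 ≡ 823 · 767 · 565 · 466 · 423 · 49 · 7 ≡ 523 (mod 989).
Squaring chain: 523 → 565; never reaches −1, so base 7 is a Miller–Rabin witness that 989 is composite.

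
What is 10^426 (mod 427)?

393

10^1 ≡ 10 (mod 427)
10^2 ≡ 10^2 = 100 ≡ 100 (mod 427)
10^4 ≡ 100^2 = 10000 ≡ 179 (mod 427)
10^8 ≡ 179^2 = 32041 ≡ 16 (mod 427)
10^16 ≡ 16^2 = 256 ≡ 256 (mod 427)
10^32 ≡ 256^2 = 65536 ≡ 205 (mod 427)
10^64 ≡ 205^2 = 42025 ≡ 179 (mod 427)
10^128 ≡ 179^2 = 32041 ≡ 16 (mod 427)
10^256 ≡ 16^2 = 256 ≡ 256 (mod 427)
426 = 256 + 128 + 32 + 8 + 2 in binary powers of 2.
So 10^426 ≡ 256 · 16 · 205 · 16 · 100 ≡ 393 (mod 427).
Since 393 ≠ 1, base 10 is a Fermat witness: 427 is composite.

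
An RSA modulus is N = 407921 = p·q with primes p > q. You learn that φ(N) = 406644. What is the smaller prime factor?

φ(n) = (p−1)(q−1) = n − (p+q) + 1, so p + q = 407921 − 406644 + 1 = 1278.
p and q are the roots of t² − 1278t + 407921 = 0.
Discriminant: 1278² − 4·407921 = 1633284 − 1631684 = 1600; √1600 = 40.
q = (1278 − 40)/2 = 619, p = (1278 + 40)/2 = 659.
Check: 619 · 659 = 407921.

619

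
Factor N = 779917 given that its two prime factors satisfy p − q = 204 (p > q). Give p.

991

Since p = q + 204, we have 779917 = q(q + 204), so q² + 204q − 779917 = 0.
Discriminant: 204² + 4·779917 = 41616 + 3119668 = 3161284; √3161284 = 1778.
q = (−204 + 1778)/2 = 787, and p = q + 204 = 991.
Check: 787 · 991 = 779917.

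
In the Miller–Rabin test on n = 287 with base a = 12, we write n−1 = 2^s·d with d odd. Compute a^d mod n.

287 − 1 = 286 = 2^1 · 143, so d = 143.
12^1 ≡ 12 (mod 287)
12^2 ≡ 12^2 = 144 ≡ 144 (mod 287)
12^4 ≡ 144^2 = 20736 ≡ 72 (mod 287)
12^8 ≡ 72^2 = 5184 ≡ 18 (mod 287)
12^16 ≡ 18^2 = 324 ≡ 37 (mod 287)
12^32 ≡ 37^2 = 1369 ≡ 221 (mod 287)
12^64 ≡ 221^2 = 48841 ≡ 51 (mod 287)
12^128 ≡ 51^2 = 2601 ≡ 18 (mod 287)
143 = 128 + 8 + 4 + 2 + 1 in binary powers of 2.
So 12^143 ≡ 18 · 18 · 72 · 144 · 12 ≡ 199 (mod 287).
Squaring chain: 199; never reaches −1, so base 12 is a Miller–Rabin witness that 287 is composite.

199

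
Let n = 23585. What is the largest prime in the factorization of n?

23585 = 5 · 4717
4717 = 53 · 89
89 is prime.
So 23585 = 5 · 53 · 89; the largest prime factor is 89.

89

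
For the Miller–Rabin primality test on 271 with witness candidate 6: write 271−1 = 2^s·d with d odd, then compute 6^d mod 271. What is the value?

270

271 − 1 = 270 = 2^1 · 135, so d = 135.
6^1 ≡ 6 (mod 271)
6^2 ≡ 6^2 = 36 ≡ 36 (mod 271)
6^4 ≡ 36^2 = 1296 ≡ 212 (mod 271)
6^8 ≡ 212^2 = 44944 ≡ 229 (mod 271)
6^16 ≡ 229^2 = 52441 ≡ 138 (mod 271)
6^32 ≡ 138^2 = 19044 ≡ 74 (mod 271)
6^64 ≡ 74^2 = 5476 ≡ 56 (mod 271)
6^128 ≡ 56^2 = 3136 ≡ 155 (mod 271)
135 = 128 + 4 + 2 + 1 in binary powers of 2.
So 6^135 ≡ 155 · 212 · 36 · 6 ≡ 270 (mod 271).
Since 6^d ≡ 270 (mod 271), base 6 does not prove 271 composite.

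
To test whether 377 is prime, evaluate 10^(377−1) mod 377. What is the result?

107

10^1 ≡ 10 (mod 377)
10^2 ≡ 10^2 = 100 ≡ 100 (mod 377)
10^4 ≡ 100^2 = 10000 ≡ 198 (mod 377)
10^8 ≡ 198^2 = 39204 ≡ 373 (mod 377)
10^16 ≡ 373^2 = 139129 ≡ 16 (mod 377)
10^32 ≡ 16^2 = 256 ≡ 256 (mod 377)
10^64 ≡ 256^2 = 65536 ≡ 315 (mod 377)
10^128 ≡ 315^2 = 99225 ≡ 74 (mod 377)
10^256 ≡ 74^2 = 5476 ≡ 198 (mod 377)
376 = 256 + 64 + 32 + 16 + 8 in binary powers of 2.
So 10^376 ≡ 198 · 315 · 256 · 16 · 373 ≡ 107 (mod 377).
Since 107 ≠ 1, base 10 is a Fermat witness: 377 is composite.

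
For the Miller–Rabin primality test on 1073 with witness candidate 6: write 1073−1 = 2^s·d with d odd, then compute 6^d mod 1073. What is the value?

1073 − 1 = 1072 = 2^4 · 67, so d = 67.
6^1 ≡ 6 (mod 1073)
6^2 ≡ 6^2 = 36 ≡ 36 (mod 1073)
6^4 ≡ 36^2 = 1296 ≡ 223 (mod 1073)
6^8 ≡ 223^2 = 49729 ≡ 371 (mod 1073)
6^16 ≡ 371^2 = 137641 ≡ 297 (mod 1073)
6^32 ≡ 297^2 = 88209 ≡ 223 (mod 1073)
6^64 ≡ 223^2 = 49729 ≡ 371 (mod 1073)
67 = 64 + 2 + 1 in binary powers of 2.
So 6^67 ≡ 371 · 36 · 6 ≡ 734 (mod 1073).
Squaring chain: 734 → 110 → 297 → 223; never reaches −1, so base 6 is a Miller–Rabin witness that 1073 is composite.

734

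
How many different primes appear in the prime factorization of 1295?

3

1295 = 5 · 259
259 = 7 · 37
1295 = 5 · 7 · 37, which has 3 distinct prime factors.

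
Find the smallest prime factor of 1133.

11

1133 is odd.
Digit sum 8, not divisible by 3.
Ends in 3: not divisible by 5.
7: 1133 = 7·161 + 6
11: 1133 = 11·103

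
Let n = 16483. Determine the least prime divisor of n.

16483 is odd.
Digit sum 22, not divisible by 3.
Ends in 3: not divisible by 5.
7: 16483 = 7·2354 + 5
11: 16483 = 11·1498 + 5
13: 16483 = 13·1267 + 12
17: 16483 = 17·969 + 10
19: 16483 = 19·867 + 10
23: 16483 = 23·716 + 15
29: 16483 = 29·568 + 11
31: 16483 = 31·531 + 22
37: 16483 = 37·445 + 18
41: 16483 = 41·402 + 1
43: 16483 = 43·383 + 14
47: 16483 = 47·350 + 33
53: 16483 = 53·311

53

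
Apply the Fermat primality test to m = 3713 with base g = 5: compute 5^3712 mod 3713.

3391

5^1 ≡ 5 (mod 3713)
5^2 ≡ 5^2 = 25 ≡ 25 (mod 3713)
5^4 ≡ 25^2 = 625 ≡ 625 (mod 3713)
5^8 ≡ 625^2 = 390625 ≡ 760 (mod 3713)
5^16 ≡ 760^2 = 577600 ≡ 2085 (mod 3713)
5^32 ≡ 2085^2 = 4347225 ≡ 3015 (mod 3713)
5^64 ≡ 3015^2 = 9090225 ≡ 801 (mod 3713)
5^128 ≡ 801^2 = 641601 ≡ 2965 (mod 3713)
5^256 ≡ 2965^2 = 8791225 ≡ 2554 (mod 3713)
5^512 ≡ 2554^2 = 6522916 ≡ 2888 (mod 3713)
5^1024 ≡ 2888^2 = 8340544 ≡ 1146 (mod 3713)
5^2048 ≡ 1146^2 = 1313316 ≡ 2627 (mod 3713)
3712 = 2048 + 1024 + 512 + 128 in binary powers of 2.
So 5^3712 ≡ 2627 · 1146 · 2888 · 2965 ≡ 3391 (mod 3713).
Since 3391 ≠ 1, base 5 is a Fermat witness: 3713 is composite.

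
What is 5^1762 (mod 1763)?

5^1 ≡ 5 (mod 1763)
5^2 ≡ 5^2 = 25 ≡ 25 (mod 1763)
5^4 ≡ 25^2 = 625 ≡ 625 (mod 1763)
5^8 ≡ 625^2 = 390625 ≡ 1002 (mod 1763)
5^16 ≡ 1002^2 = 1004004 ≡ 857 (mod 1763)
5^32 ≡ 857^2 = 734449 ≡ 1041 (mod 1763)
5^64 ≡ 1041^2 = 1083681 ≡ 1199 (mod 1763)
5^128 ≡ 1199^2 = 1437601 ≡ 756 (mod 1763)
5^256 ≡ 756^2 = 571536 ≡ 324 (mod 1763)
5^512 ≡ 324^2 = 104976 ≡ 959 (mod 1763)
5^1024 ≡ 959^2 = 919681 ≡ 1158 (mod 1763)
1762 = 1024 + 512 + 128 + 64 + 32 + 2 in binary powers of 2.
So 5^1762 ≡ 1158 · 959 · 756 · 1199 · 1041 · 25 ≡ 1665 (mod 1763).
Since 1665 ≠ 1, base 5 is a Fermat witness: 1763 is composite.

1665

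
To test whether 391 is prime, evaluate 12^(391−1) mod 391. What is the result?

87

12^1 ≡ 12 (mod 391)
12^2 ≡ 12^2 = 144 ≡ 144 (mod 391)
12^4 ≡ 144^2 = 20736 ≡ 13 (mod 391)
12^8 ≡ 13^2 = 169 ≡ 169 (mod 391)
12^16 ≡ 169^2 = 28561 ≡ 18 (mod 391)
12^32 ≡ 18^2 = 324 ≡ 324 (mod 391)
12^64 ≡ 324^2 = 104976 ≡ 188 (mod 391)
12^128 ≡ 188^2 = 35344 ≡ 154 (mod 391)
12^256 ≡ 154^2 = 23716 ≡ 256 (mod 391)
390 = 256 + 128 + 4 + 2 in binary powers of 2.
So 12^390 ≡ 256 · 154 · 13 · 144 ≡ 87 (mod 391).
Since 87 ≠ 1, base 12 is a Fermat witness: 391 is composite.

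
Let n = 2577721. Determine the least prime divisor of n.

43

2577721 is odd.
Digit sum 31, not divisible by 3.
Ends in 1: not divisible by 5.
7: 2577721 = 7·368245 + 6
11: 2577721 = 11·234338 + 3
13: 2577721 = 13·198286 + 3
17: 2577721 = 17·151630 + 11
19: 2577721 = 19·135669 + 10
23: 2577721 = 23·112074 + 19
29: 2577721 = 29·88886 + 27
31: 2577721 = 31·83152 + 9
37: 2577721 = 37·69668 + 5
41: 2577721 = 41·62871 + 10
43: 2577721 = 43·59947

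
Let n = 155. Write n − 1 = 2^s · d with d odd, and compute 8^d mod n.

33

155 − 1 = 154 = 2^1 · 77, so d = 77.
8^1 ≡ 8 (mod 155)
8^2 ≡ 8^2 = 64 ≡ 64 (mod 155)
8^4 ≡ 64^2 = 4096 ≡ 66 (mod 155)
8^8 ≡ 66^2 = 4356 ≡ 16 (mod 155)
8^16 ≡ 16^2 = 256 ≡ 101 (mod 155)
8^32 ≡ 101^2 = 10201 ≡ 126 (mod 155)
8^64 ≡ 126^2 = 15876 ≡ 66 (mod 155)
77 = 64 + 8 + 4 + 1 in binary powers of 2.
So 8^77 ≡ 66 · 16 · 66 · 8 ≡ 33 (mod 155).
Squaring chain: 33; never reaches −1, so base 8 is a Miller–Rabin witness that 155 is composite.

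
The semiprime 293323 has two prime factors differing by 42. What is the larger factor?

Since p = q + 42, we have 293323 = q(q + 42), so q² + 42q − 293323 = 0.
Discriminant: 42² + 4·293323 = 1764 + 1173292 = 1175056; √1175056 = 1084.
q = (−42 + 1084)/2 = 521, and p = q + 42 = 563.
Check: 521 · 563 = 293323.

563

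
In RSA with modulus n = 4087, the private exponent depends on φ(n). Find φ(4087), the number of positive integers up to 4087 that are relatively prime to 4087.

Factor: 4087 = 61 · 67.
φ(4087) = (61−1) · (67−1) = 60 · 66 = 3960.

3960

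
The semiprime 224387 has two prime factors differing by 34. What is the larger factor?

491

Since p = q + 34, we have 224387 = q(q + 34), so q² + 34q − 224387 = 0.
Discriminant: 34² + 4·224387 = 1156 + 897548 = 898704; √898704 = 948.
q = (−34 + 948)/2 = 457, and p = q + 34 = 491.
Check: 457 · 491 = 224387.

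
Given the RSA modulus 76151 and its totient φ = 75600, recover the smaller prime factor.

φ(n) = (p−1)(q−1) = n − (p+q) + 1, so p + q = 76151 − 75600 + 1 = 552.
p and q are the roots of t² − 552t + 76151 = 0.
Discriminant: 552² − 4·76151 = 304704 − 304604 = 100; √100 = 10.
q = (552 − 10)/2 = 271, p = (552 + 10)/2 = 281.
Check: 271 · 281 = 76151.

271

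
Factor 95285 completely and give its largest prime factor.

59

95285 = 5 · 19057
19057 = 17 · 1121
1121 = 19 · 59
59 is prime.
So 95285 = 5 · 17 · 19 · 59; the largest prime factor is 59.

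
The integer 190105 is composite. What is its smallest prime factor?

190105 is odd.
Digit sum 16, not divisible by 3.
Ends in 5: divisible by 5.

5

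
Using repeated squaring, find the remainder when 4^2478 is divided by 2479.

4^1 ≡ 4 (mod 2479)
4^2 ≡ 4^2 = 16 ≡ 16 (mod 2479)
4^4 ≡ 16^2 = 256 ≡ 256 (mod 2479)
4^8 ≡ 256^2 = 65536 ≡ 1082 (mod 2479)
4^16 ≡ 1082^2 = 1170724 ≡ 636 (mod 2479)
4^32 ≡ 636^2 = 404496 ≡ 419 (mod 2479)
4^64 ≡ 419^2 = 175561 ≡ 2031 (mod 2479)
4^128 ≡ 2031^2 = 4124961 ≡ 2384 (mod 2479)
4^256 ≡ 2384^2 = 5683456 ≡ 1588 (mod 2479)
4^512 ≡ 1588^2 = 2521744 ≡ 601 (mod 2479)
4^1024 ≡ 601^2 = 361201 ≡ 1746 (mod 2479)
4^2048 ≡ 1746^2 = 3048516 ≡ 1825 (mod 2479)
2478 = 2048 + 256 + 128 + 32 + 8 + 4 + 2 in binary powers of 2.
So 4^2478 ≡ 1825 · 1588 · 2384 · 419 · 1082 · 256 · 16 ≡ 935 (mod 2479).
Since 935 ≠ 1, base 4 is a Fermat witness: 2479 is composite.

935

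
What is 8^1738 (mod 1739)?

159

8^1 ≡ 8 (mod 1739)
8^2 ≡ 8^2 = 64 ≡ 64 (mod 1739)
8^4 ≡ 64^2 = 4096 ≡ 618 (mod 1739)
8^8 ≡ 618^2 = 381924 ≡ 1083 (mod 1739)
8^16 ≡ 1083^2 = 1172889 ≡ 803 (mod 1739)
8^32 ≡ 803^2 = 644809 ≡ 1379 (mod 1739)
8^64 ≡ 1379^2 = 1901641 ≡ 914 (mod 1739)
8^128 ≡ 914^2 = 835396 ≡ 676 (mod 1739)
8^256 ≡ 676^2 = 456976 ≡ 1358 (mod 1739)
8^512 ≡ 1358^2 = 1844164 ≡ 824 (mod 1739)
8^1024 ≡ 824^2 = 678976 ≡ 766 (mod 1739)
1738 = 1024 + 512 + 128 + 64 + 8 + 2 in binary powers of 2.
So 8^1738 ≡ 766 · 824 · 676 · 914 · 1083 · 64 ≡ 159 (mod 1739).
Since 159 ≠ 1, base 8 is a Fermat witness: 1739 is composite.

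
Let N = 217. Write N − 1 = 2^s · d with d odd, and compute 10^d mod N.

97

217 − 1 = 216 = 2^3 · 27, so d = 27.
10^1 ≡ 10 (mod 217)
10^2 ≡ 10^2 = 100 ≡ 100 (mod 217)
10^4 ≡ 100^2 = 10000 ≡ 18 (mod 217)
10^8 ≡ 18^2 = 324 ≡ 107 (mod 217)
10^16 ≡ 107^2 = 11449 ≡ 165 (mod 217)
27 = 16 + 8 + 2 + 1 in binary powers of 2.
So 10^27 ≡ 165 · 107 · 100 · 10 ≡ 97 (mod 217).
Squaring chain: 97 → 78 → 8; never reaches −1, so base 10 is a Miller–Rabin witness that 217 is composite.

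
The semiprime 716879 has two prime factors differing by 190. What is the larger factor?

947

Since p = q + 190, we have 716879 = q(q + 190), so q² + 190q − 716879 = 0.
Discriminant: 190² + 4·716879 = 36100 + 2867516 = 2903616; √2903616 = 1704.
q = (−190 + 1704)/2 = 757, and p = q + 190 = 947.
Check: 757 · 947 = 716879.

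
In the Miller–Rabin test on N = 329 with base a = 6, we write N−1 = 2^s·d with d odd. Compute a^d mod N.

244

329 − 1 = 328 = 2^3 · 41, so d = 41.
6^1 ≡ 6 (mod 329)
6^2 ≡ 6^2 = 36 ≡ 36 (mod 329)
6^4 ≡ 36^2 = 1296 ≡ 309 (mod 329)
6^8 ≡ 309^2 = 95481 ≡ 71 (mod 329)
6^16 ≡ 71^2 = 5041 ≡ 106 (mod 329)
6^32 ≡ 106^2 = 11236 ≡ 50 (mod 329)
41 = 32 + 8 + 1 in binary powers of 2.
So 6^41 ≡ 50 · 71 · 6 ≡ 244 (mod 329).
Squaring chain: 244 → 316 → 169; never reaches −1, so base 6 is a Miller–Rabin witness that 329 is composite.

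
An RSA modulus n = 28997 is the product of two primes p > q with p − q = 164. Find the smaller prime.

107

Since p = q + 164, we have 28997 = q(q + 164), so q² + 164q − 28997 = 0.
Discriminant: 164² + 4·28997 = 26896 + 115988 = 142884; √142884 = 378.
q = (−164 + 378)/2 = 107, and p = q + 164 = 271.
Check: 107 · 271 = 28997.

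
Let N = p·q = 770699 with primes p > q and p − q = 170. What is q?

Since p = q + 170, we have 770699 = q(q + 170), so q² + 170q − 770699 = 0.
Discriminant: 170² + 4·770699 = 28900 + 3082796 = 3111696; √3111696 = 1764.
q = (−170 + 1764)/2 = 797, and p = q + 170 = 967.
Check: 797 · 967 = 770699.

797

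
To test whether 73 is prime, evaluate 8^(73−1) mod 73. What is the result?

1

8^1 ≡ 8 (mod 73)
8^2 ≡ 8^2 = 64 ≡ 64 (mod 73)
8^4 ≡ 64^2 = 4096 ≡ 8 (mod 73)
8^8 ≡ 8^2 = 64 ≡ 64 (mod 73)
8^16 ≡ 64^2 = 4096 ≡ 8 (mod 73)
8^32 ≡ 8^2 = 64 ≡ 64 (mod 73)
8^64 ≡ 64^2 = 4096 ≡ 8 (mod 73)
72 = 64 + 8 in binary powers of 2.
So 8^72 ≡ 8 · 64 ≡ 1 (mod 73).
Since the result is 1, base 8 gives no evidence that 73 is composite.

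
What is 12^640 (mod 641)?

12^1 ≡ 12 (mod 641)
12^2 ≡ 12^2 = 144 ≡ 144 (mod 641)
12^4 ≡ 144^2 = 20736 ≡ 224 (mod 641)
12^8 ≡ 224^2 = 50176 ≡ 178 (mod 641)
12^16 ≡ 178^2 = 31684 ≡ 275 (mod 641)
12^32 ≡ 275^2 = 75625 ≡ 628 (mod 641)
12^64 ≡ 628^2 = 394384 ≡ 169 (mod 641)
12^128 ≡ 169^2 = 28561 ≡ 357 (mod 641)
12^256 ≡ 357^2 = 127449 ≡ 531 (mod 641)
12^512 ≡ 531^2 = 281961 ≡ 562 (mod 641)
640 = 512 + 128 in binary powers of 2.
So 12^640 ≡ 562 · 357 ≡ 1 (mod 641).
Since the result is 1, base 12 gives no evidence that 641 is composite.

1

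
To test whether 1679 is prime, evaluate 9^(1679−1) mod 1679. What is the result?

9^1 ≡ 9 (mod 1679)
9^2 ≡ 9^2 = 81 ≡ 81 (mod 1679)
9^4 ≡ 81^2 = 6561 ≡ 1524 (mod 1679)
9^8 ≡ 1524^2 = 2322576 ≡ 519 (mod 1679)
9^16 ≡ 519^2 = 269361 ≡ 721 (mod 1679)
9^32 ≡ 721^2 = 519841 ≡ 1030 (mod 1679)
9^64 ≡ 1030^2 = 1060900 ≡ 1451 (mod 1679)
9^128 ≡ 1451^2 = 2105401 ≡ 1614 (mod 1679)
9^256 ≡ 1614^2 = 2604996 ≡ 867 (mod 1679)
9^512 ≡ 867^2 = 751689 ≡ 1176 (mod 1679)
9^1024 ≡ 1176^2 = 1382976 ≡ 1159 (mod 1679)
1678 = 1024 + 512 + 128 + 8 + 4 + 2 in binary powers of 2.
So 9^1678 ≡ 1159 · 1176 · 1614 · 519 · 1524 · 81 ≡ 210 (mod 1679).
Since 210 ≠ 1, base 9 is a Fermat witness: 1679 is composite.

210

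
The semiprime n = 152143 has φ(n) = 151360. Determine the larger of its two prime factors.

φ(n) = (p−1)(q−1) = n − (p+q) + 1, so p + q = 152143 − 151360 + 1 = 784.
p and q are the roots of t² − 784t + 152143 = 0.
Discriminant: 784² − 4·152143 = 614656 − 608572 = 6084; √6084 = 78.
q = (784 − 78)/2 = 353, p = (784 + 78)/2 = 431.
Check: 353 · 431 = 152143.

431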